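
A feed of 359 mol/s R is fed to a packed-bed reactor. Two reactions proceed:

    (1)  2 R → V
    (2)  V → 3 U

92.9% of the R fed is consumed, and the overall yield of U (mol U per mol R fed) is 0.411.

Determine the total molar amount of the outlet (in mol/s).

Conversion of R: R consumed = 2ξ₁ = 0.929 × 359 → ξ₁ = 166.8 mol/s.
Yield of U: 3ξ₂ / 359 = 0.411 → ξ₂ = 49.18 mol/s.
Outlet amounts (n = n₀ + Σ ν·ξ):
  R: 359 − 2(166.8) = 25.49
  V: 0 + 1(166.8) − 1(49.18) = 117.6
  U: 0 + 3(49.18) = 147.5
Total out = 25.49 + 117.6 + 147.5 = 290.6 mol/s.

291 mol/s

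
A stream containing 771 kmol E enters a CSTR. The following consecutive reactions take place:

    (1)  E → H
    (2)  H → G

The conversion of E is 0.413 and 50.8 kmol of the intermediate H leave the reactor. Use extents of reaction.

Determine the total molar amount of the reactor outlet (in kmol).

Conversion of E: E consumed = 1ξ₁ = 0.413 × 771 → ξ₁ = 318.4 kmol.
H balance: n_H = 0 + 1ξ₁ − 1ξ₂ = 50.8 → ξ₂ = (1·318.4 − 50.8)/1 = 267.6 kmol.
Outlet amounts (n = n₀ + Σ ν·ξ):
  E: 771 − 1(318.4) = 452.6
  H: 0 + 1(318.4) − 1(267.6) = 50.8
  G: 0 + 1(267.6) = 267.6
Total out = 452.6 + 50.8 + 267.6 = 771 kmol.

771 kmol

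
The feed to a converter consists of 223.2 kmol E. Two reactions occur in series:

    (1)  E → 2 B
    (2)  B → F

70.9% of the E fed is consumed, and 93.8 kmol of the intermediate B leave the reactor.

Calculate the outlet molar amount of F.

Conversion of E: E consumed = 1ξ₁ = 0.709 × 223.2 → ξ₁ = 158.2 kmol.
B balance: n_B = 0 + 2ξ₁ − 1ξ₂ = 93.8 → ξ₂ = (2·158.2 − 93.8)/1 = 222.7 kmol.
Outlet amounts (n = n₀ + Σ ν·ξ):
  E: 223.2 − 1(158.2) = 64.95
  B: 0 + 2(158.2) − 1(222.7) = 93.8
  F: 0 + 1(222.7) = 222.7

223 kmol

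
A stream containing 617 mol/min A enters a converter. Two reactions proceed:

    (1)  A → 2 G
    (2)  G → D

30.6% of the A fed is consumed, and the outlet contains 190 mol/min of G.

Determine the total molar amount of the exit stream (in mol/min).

806 mol/min

Conversion of A: A consumed = 1ξ₁ = 0.306 × 617 → ξ₁ = 188.8 mol/min.
G balance: n_G = 0 + 2ξ₁ − 1ξ₂ = 190 → ξ₂ = (2·188.8 − 190)/1 = 187.6 mol/min.
Outlet amounts (n = n₀ + Σ ν·ξ):
  A: 617 − 1(188.8) = 428.2
  G: 0 + 2(188.8) − 1(187.6) = 190
  D: 0 + 1(187.6) = 187.6
Total out = 428.2 + 190 + 187.6 = 805.8 mol/min.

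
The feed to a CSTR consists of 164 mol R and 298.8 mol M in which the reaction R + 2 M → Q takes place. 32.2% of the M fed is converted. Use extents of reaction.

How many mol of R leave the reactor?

116 mol

M reacted = 0.322 × 298.8 = 96.21 mol; ν_M = −2, so ξ = 96.21/2 = 48.11 mol.
Outlet amounts (n = n₀ + ν ξ):
  R: 164 − 1(48.11) = 115.9
  M: 298.8 − 2(48.11) = 202.6
  Q: 0 + 1(48.11) = 48.11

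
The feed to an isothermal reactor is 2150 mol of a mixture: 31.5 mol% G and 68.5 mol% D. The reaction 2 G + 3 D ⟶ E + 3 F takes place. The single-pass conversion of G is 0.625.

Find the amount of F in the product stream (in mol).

G reacted = 0.625 × 677.2 = 423.3 mol; ν_G = −2, so ξ = 423.3/2 = 211.6 mol.
Outlet amounts (n = n₀ + ν ξ):
  G: 677.2 − 2(211.6) = 254
  D: 1473 − 3(211.6) = 837.8
  E: 0 + 1(211.6) = 211.6
  F: 0 + 3(211.6) = 634.9

635 mol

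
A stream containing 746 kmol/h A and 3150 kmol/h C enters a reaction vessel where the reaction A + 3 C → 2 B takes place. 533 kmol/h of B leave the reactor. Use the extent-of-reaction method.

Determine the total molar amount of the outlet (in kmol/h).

For B: n = n₀ + 2ξ → 533 = 0 + 2ξ, giving ξ = 266.5 kmol/h.
Outlet amounts (n = n₀ + ν ξ):
  A: 746 − 1(266.5) = 479.5
  C: 3150 − 3(266.5) = 2350
  B: 0 + 2(266.5) = 533
Total out = 479.5 + 2350 + 533 = 3363 kmol/h.

3360 kmol/h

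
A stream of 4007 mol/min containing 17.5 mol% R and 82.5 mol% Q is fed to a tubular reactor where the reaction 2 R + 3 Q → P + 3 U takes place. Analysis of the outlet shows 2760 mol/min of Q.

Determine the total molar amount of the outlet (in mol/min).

For Q: n = n₀ − 3ξ → 2760 = 3306 − 3ξ, giving ξ = 181.9 mol/min.
Outlet amounts (n = n₀ + ν ξ):
  R: 701.2 − 2(181.9) = 337.4
  Q: 3306 − 3(181.9) = 2760
  P: 0 + 1(181.9) = 181.9
  U: 0 + 3(181.9) = 545.8
Total out = 337.4 + 2760 + 181.9 + 545.8 = 3825 mol/min.

3830 mol/min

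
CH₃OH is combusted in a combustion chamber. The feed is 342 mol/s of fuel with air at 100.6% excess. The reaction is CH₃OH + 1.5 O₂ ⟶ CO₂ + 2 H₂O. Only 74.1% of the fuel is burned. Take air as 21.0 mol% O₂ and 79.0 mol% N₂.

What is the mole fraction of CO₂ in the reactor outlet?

0.0472

Stoichiometric O₂ = 1.5 × 342 = 513 mol/s; O₂ fed = 513 × 2.006 = 1029 mol/s.
N₂ fed = 1029 × 79/21 = 3871 mol/s.
Fuel reacted = 0.741 × 342 → ξ = 253.4 mol/s.
Outlet (n = n₀ + ν ξ):
  CH₃OH: 342 − 1(253.4) = 88.58
  O₂: 1029 − 1.5(253.4) = 648.9
  N₂: 3871 (inert)
  CO₂: 0 + 1(253.4) = 253.4
  H₂O: 0 + 2(253.4) = 506.8
Total out = 5369 mol/s; y_CO₂ = 253.4 / 5369 = 0.0472.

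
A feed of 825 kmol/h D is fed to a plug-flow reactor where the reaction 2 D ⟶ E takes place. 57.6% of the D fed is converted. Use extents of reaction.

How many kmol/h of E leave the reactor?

D reacted = 0.576 × 825 = 475.2 kmol/h; ν_D = −2, so ξ = 475.2/2 = 237.6 kmol/h.
Outlet amounts (n = n₀ + ν ξ):
  D: 825 − 2(237.6) = 349.8
  E: 0 + 1(237.6) = 237.6

238 kmol/h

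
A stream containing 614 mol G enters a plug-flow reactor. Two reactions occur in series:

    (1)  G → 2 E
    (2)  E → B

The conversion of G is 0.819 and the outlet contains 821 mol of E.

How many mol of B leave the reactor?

Conversion of G: G consumed = 1ξ₁ = 0.819 × 614 → ξ₁ = 502.9 mol.
E balance: n_E = 0 + 2ξ₁ − 1ξ₂ = 821 → ξ₂ = (2·502.9 − 821)/1 = 184.7 mol.
Outlet amounts (n = n₀ + Σ ν·ξ):
  G: 614 − 1(502.9) = 111.1
  E: 0 + 2(502.9) − 1(184.7) = 821
  B: 0 + 1(184.7) = 184.7

185 mol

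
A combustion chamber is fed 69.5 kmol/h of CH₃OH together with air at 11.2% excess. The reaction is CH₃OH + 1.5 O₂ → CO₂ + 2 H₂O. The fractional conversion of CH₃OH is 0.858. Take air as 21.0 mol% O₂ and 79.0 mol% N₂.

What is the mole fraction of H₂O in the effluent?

0.183

Stoichiometric O₂ = 1.5 × 69.5 = 104.2 kmol/h; O₂ fed = 104.2 × 1.112 = 115.9 kmol/h.
N₂ fed = 115.9 × 79/21 = 436.1 kmol/h.
Fuel reacted = 0.858 × 69.5 → ξ = 59.63 kmol/h.
Outlet (n = n₀ + ν ξ):
  CH₃OH: 69.5 − 1(59.63) = 9.869
  O₂: 115.9 − 1.5(59.63) = 26.48
  N₂: 436.1 (inert)
  CO₂: 0 + 1(59.63) = 59.63
  H₂O: 0 + 2(59.63) = 119.3
Total out = 651.3 kmol/h; y_H₂O = 119.3 / 651.3 = 0.1831.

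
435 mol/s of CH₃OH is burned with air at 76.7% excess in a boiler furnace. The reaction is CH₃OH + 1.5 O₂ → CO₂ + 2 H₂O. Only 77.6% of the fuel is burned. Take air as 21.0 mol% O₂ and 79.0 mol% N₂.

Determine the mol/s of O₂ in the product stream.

Stoichiometric O₂ = 1.5 × 435 = 652.5 mol/s; O₂ fed = 652.5 × 1.767 = 1153 mol/s.
N₂ fed = 1153 × 79/21 = 4337 mol/s.
Fuel reacted = 0.776 × 435 → ξ = 337.6 mol/s.
Outlet (n = n₀ + ν ξ):
  CH₃OH: 435 − 1(337.6) = 97.44
  O₂: 1153 − 1.5(337.6) = 646.6
  N₂: 4337 (inert)
  CO₂: 0 + 1(337.6) = 337.6
  H₂O: 0 + 2(337.6) = 675.1

647 mol/s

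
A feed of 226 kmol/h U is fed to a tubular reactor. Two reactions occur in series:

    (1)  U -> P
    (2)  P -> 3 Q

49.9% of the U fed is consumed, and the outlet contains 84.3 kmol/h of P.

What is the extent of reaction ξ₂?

Conversion of U: U consumed = 1ξ₁ = 0.499 × 226 → ξ₁ = 112.8 kmol/h.
P balance: n_P = 0 + 1ξ₁ − 1ξ₂ = 84.3 → ξ₂ = (1·112.8 − 84.3)/1 = 28.47 kmol/h.
Outlet amounts (n = n₀ + Σ ν·ξ):
  U: 226 − 1(112.8) = 113.2
  P: 0 + 1(112.8) − 1(28.47) = 84.3
  Q: 0 + 3(28.47) = 85.42

ξ₂ = 28.5 kmol/h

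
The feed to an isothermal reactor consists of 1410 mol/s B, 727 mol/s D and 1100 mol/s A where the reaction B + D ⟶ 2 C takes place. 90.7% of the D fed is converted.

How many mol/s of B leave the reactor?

751 mol/s

D reacted = 0.907 × 727 = 659.4 mol/s; ν_D = −1, so ξ = 659.4/1 = 659.4 mol/s.
Outlet amounts (n = n₀ + ν ξ):
  B: 1410 − 1(659.4) = 750.6
  D: 727 − 1(659.4) = 67.61
  C: 0 + 2(659.4) = 1319
  A: 1100 (inert)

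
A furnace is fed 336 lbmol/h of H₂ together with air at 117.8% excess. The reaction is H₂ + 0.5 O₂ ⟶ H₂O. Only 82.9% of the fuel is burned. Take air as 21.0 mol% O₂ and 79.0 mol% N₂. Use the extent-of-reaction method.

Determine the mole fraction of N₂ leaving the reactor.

Stoichiometric O₂ = 0.5 × 336 = 168 lbmol/h; O₂ fed = 168 × 2.178 = 365.9 lbmol/h.
N₂ fed = 365.9 × 79/21 = 1376 lbmol/h.
Fuel reacted = 0.829 × 336 → ξ = 278.5 lbmol/h.
Outlet (n = n₀ + ν ξ):
  H₂: 336 − 1(278.5) = 57.46
  O₂: 365.9 − 0.5(278.5) = 226.6
  N₂: 1376 (inert)
  H₂O: 0 + 1(278.5) = 278.5
Total out = 1939 lbmol/h; y_N₂ = 1376 / 1939 = 0.7099.

0.71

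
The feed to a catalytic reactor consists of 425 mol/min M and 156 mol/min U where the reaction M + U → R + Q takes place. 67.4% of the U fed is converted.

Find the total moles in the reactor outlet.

581 mol/min

U reacted = 0.674 × 156 = 105.1 mol/min; ν_U = −1, so ξ = 105.1/1 = 105.1 mol/min.
Outlet amounts (n = n₀ + ν ξ):
  M: 425 − 1(105.1) = 319.9
  U: 156 − 1(105.1) = 50.86
  R: 0 + 1(105.1) = 105.1
  Q: 0 + 1(105.1) = 105.1
Total out = 319.9 + 50.86 + 105.1 + 105.1 = 581 mol/min.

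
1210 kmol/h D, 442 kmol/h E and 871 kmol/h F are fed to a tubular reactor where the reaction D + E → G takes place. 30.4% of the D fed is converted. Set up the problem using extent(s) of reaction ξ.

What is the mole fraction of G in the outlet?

D reacted = 0.304 × 1210 = 367.8 kmol/h; ν_D = −1, so ξ = 367.8/1 = 367.8 kmol/h.
Outlet amounts (n = n₀ + ν ξ):
  D: 1210 − 1(367.8) = 842.2
  E: 442 − 1(367.8) = 74.16
  G: 0 + 1(367.8) = 367.8
  F: 871 (inert)
Total out = 2155 kmol/h; y_G = 367.8 / 2155 = 0.1707.

0.171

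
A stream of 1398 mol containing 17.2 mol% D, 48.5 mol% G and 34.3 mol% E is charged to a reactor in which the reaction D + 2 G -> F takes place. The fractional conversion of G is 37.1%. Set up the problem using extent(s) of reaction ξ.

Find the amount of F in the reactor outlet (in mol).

G reacted = 0.371 × 678 = 251.5 mol; ν_G = −2, so ξ = 251.5/2 = 125.8 mol.
Outlet amounts (n = n₀ + ν ξ):
  D: 240.5 − 1(125.8) = 114.7
  G: 678 − 2(125.8) = 426.5
  F: 0 + 1(125.8) = 125.8
  E: 479.5 (inert)

126 mol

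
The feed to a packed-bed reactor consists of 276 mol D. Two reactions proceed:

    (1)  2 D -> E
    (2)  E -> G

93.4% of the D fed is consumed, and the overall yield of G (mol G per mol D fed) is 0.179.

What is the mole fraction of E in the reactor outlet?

Conversion of D: D consumed = 2ξ₁ = 0.934 × 276 → ξ₁ = 128.9 mol.
Yield of G: 1ξ₂ / 276 = 0.179 → ξ₂ = 49.4 mol.
Outlet amounts (n = n₀ + Σ ν·ξ):
  D: 276 − 2(128.9) = 18.22
  E: 0 + 1(128.9) − 1(49.4) = 79.49
  G: 0 + 1(49.4) = 49.4
Total out = 147.1 mol; y_E = 79.49 / 147.1 = 0.5403.

0.54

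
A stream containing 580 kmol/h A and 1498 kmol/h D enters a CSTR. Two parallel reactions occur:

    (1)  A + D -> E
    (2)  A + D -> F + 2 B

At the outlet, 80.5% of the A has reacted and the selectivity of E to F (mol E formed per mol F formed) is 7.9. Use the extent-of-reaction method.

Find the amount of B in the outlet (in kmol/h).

105 kmol/h

Conversion of A: A consumed = 0.805 × 580 = 466.9 kmol/h = 1ξ₁ + 1ξ₂.
Selectivity: 1ξ₁ / (1ξ₂) = 7.9 → ξ₁ = 7.9 ξ₂.
Substitute: (1·7.9 + 1) ξ₂ = 466.9 → ξ₂ = 52.46 kmol/h, ξ₁ = 414.4 kmol/h.
Outlet amounts (n = n₀ + Σ ν·ξ):
  A: 580 − 1(414.4) − 1(52.46) = 113.1
  D: 1498 − 1(414.4) − 1(52.46) = 1031
  E: 0 + 1(414.4) = 414.4
  F: 0 + 1(52.46) = 52.46
  B: 0 + 2(52.46) = 104.9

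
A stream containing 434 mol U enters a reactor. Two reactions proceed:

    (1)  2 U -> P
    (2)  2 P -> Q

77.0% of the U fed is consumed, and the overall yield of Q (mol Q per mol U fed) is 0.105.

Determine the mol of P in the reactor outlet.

Conversion of U: U consumed = 2ξ₁ = 0.77 × 434 → ξ₁ = 167.1 mol.
Yield of Q: 1ξ₂ / 434 = 0.105 → ξ₂ = 45.57 mol.
Outlet amounts (n = n₀ + Σ ν·ξ):
  U: 434 − 2(167.1) = 99.82
  P: 0 + 1(167.1) − 2(45.57) = 75.95
  Q: 0 + 1(45.57) = 45.57

76 mol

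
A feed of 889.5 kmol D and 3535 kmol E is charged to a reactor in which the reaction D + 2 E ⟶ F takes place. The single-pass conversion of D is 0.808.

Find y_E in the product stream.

D reacted = 0.808 × 889.5 = 718.7 kmol; ν_D = −1, so ξ = 718.7/1 = 718.7 kmol.
Outlet amounts (n = n₀ + ν ξ):
  D: 889.5 − 1(718.7) = 170.8
  E: 3535 − 2(718.7) = 2098
  F: 0 + 1(718.7) = 718.7
Total out = 2987 kmol; y_E = 2098 / 2987 = 0.7022.

0.702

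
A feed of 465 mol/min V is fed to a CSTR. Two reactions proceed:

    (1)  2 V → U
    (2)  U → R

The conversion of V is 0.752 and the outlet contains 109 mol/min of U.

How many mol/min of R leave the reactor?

65.8 mol/min

Conversion of V: V consumed = 2ξ₁ = 0.752 × 465 → ξ₁ = 174.8 mol/min.
U balance: n_U = 0 + 1ξ₁ − 1ξ₂ = 109 → ξ₂ = (1·174.8 − 109)/1 = 65.84 mol/min.
Outlet amounts (n = n₀ + Σ ν·ξ):
  V: 465 − 2(174.8) = 115.3
  U: 0 + 1(174.8) − 1(65.84) = 109
  R: 0 + 1(65.84) = 65.84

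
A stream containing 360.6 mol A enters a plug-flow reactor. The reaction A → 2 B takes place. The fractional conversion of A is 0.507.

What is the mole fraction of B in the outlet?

A reacted = 0.507 × 360.6 = 182.8 mol; ν_A = −1, so ξ = 182.8/1 = 182.8 mol.
Outlet amounts (n = n₀ + ν ξ):
  A: 360.6 − 1(182.8) = 177.8
  B: 0 + 2(182.8) = 365.6
Total out = 543.4 mol; y_B = 365.6 / 543.4 = 0.6729.

0.673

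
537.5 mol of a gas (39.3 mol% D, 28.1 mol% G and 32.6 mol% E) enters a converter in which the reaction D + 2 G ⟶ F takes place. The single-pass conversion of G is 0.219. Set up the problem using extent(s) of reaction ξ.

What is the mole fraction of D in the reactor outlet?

0.386

G reacted = 0.219 × 151 = 33.08 mol; ν_G = −2, so ξ = 33.08/2 = 16.54 mol.
Outlet amounts (n = n₀ + ν ξ):
  D: 211.2 − 1(16.54) = 194.7
  G: 151 − 2(16.54) = 118
  F: 0 + 1(16.54) = 16.54
  E: 175.2 (inert)
Total out = 504.4 mol; y_D = 194.7 / 504.4 = 0.386.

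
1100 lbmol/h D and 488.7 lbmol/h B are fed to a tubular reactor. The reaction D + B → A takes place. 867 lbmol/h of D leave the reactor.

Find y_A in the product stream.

For D: n = n₀ − 1ξ → 867 = 1100 − 1ξ, giving ξ = 233 lbmol/h.
Outlet amounts (n = n₀ + ν ξ):
  D: 1100 − 1(233) = 867
  B: 488.7 − 1(233) = 255.7
  A: 0 + 1(233) = 233
Total out = 1356 lbmol/h; y_A = 233 / 1356 = 0.1719.

0.172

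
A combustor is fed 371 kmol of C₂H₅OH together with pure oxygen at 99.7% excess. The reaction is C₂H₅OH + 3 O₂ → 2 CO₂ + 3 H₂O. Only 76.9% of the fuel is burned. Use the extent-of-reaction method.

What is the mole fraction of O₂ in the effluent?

0.475

Stoichiometric O₂ = 3 × 371 = 1113 kmol; O₂ fed = 1113 × 1.997 = 2223 kmol.
Fuel reacted = 0.769 × 371 → ξ = 285.3 kmol.
Outlet (n = n₀ + ν ξ):
  C₂H₅OH: 371 − 1(285.3) = 85.7
  O₂: 2223 − 3(285.3) = 1367
  CO₂: 0 + 2(285.3) = 570.6
  H₂O: 0 + 3(285.3) = 855.9
Total out = 2879 kmol; y_O₂ = 1367 / 2879 = 0.4747.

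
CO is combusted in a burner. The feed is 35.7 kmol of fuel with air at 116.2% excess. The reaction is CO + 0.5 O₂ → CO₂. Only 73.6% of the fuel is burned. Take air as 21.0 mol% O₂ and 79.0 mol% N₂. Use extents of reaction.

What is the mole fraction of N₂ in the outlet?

Stoichiometric O₂ = 0.5 × 35.7 = 17.85 kmol; O₂ fed = 17.85 × 2.162 = 38.59 kmol.
N₂ fed = 38.59 × 79/21 = 145.2 kmol.
Fuel reacted = 0.736 × 35.7 → ξ = 26.28 kmol.
Outlet (n = n₀ + ν ξ):
  CO: 35.7 − 1(26.28) = 9.425
  O₂: 38.59 − 0.5(26.28) = 25.45
  N₂: 145.2 (inert)
  CO₂: 0 + 1(26.28) = 26.28
Total out = 206.3 kmol; y_N₂ = 145.2 / 206.3 = 0.7036.

0.704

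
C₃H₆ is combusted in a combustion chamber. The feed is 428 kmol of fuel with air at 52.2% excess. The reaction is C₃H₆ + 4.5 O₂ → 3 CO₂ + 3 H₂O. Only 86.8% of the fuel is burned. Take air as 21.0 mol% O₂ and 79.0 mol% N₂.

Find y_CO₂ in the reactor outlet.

Stoichiometric O₂ = 4.5 × 428 = 1926 kmol; O₂ fed = 1926 × 1.522 = 2931 kmol.
N₂ fed = 2931 × 79/21 = 11030 kmol.
Fuel reacted = 0.868 × 428 → ξ = 371.5 kmol.
Outlet (n = n₀ + ν ξ):
  C₃H₆: 428 − 1(371.5) = 56.5
  O₂: 2931 − 4.5(371.5) = 1260
  N₂: 11030 (inert)
  CO₂: 0 + 3(371.5) = 1115
  H₂O: 0 + 3(371.5) = 1115
Total out = 14570 kmol; y_CO₂ = 1115 / 14570 = 0.07648.

0.0765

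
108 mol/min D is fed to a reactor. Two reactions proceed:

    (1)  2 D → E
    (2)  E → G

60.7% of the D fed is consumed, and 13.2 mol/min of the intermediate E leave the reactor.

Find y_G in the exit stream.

Conversion of D: D consumed = 2ξ₁ = 0.607 × 108 → ξ₁ = 32.78 mol/min.
E balance: n_E = 0 + 1ξ₁ − 1ξ₂ = 13.2 → ξ₂ = (1·32.78 − 13.2)/1 = 19.58 mol/min.
Outlet amounts (n = n₀ + Σ ν·ξ):
  D: 108 − 2(32.78) = 42.44
  E: 0 + 1(32.78) − 1(19.58) = 13.2
  G: 0 + 1(19.58) = 19.58
Total out = 75.22 mol/min; y_G = 19.58 / 75.22 = 0.2603.

0.26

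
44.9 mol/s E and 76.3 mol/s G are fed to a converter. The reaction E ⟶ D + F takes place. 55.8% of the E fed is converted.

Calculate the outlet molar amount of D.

25.1 mol/s

E reacted = 0.558 × 44.9 = 25.05 mol/s; ν_E = −1, so ξ = 25.05/1 = 25.05 mol/s.
Outlet amounts (n = n₀ + ν ξ):
  E: 44.9 − 1(25.05) = 19.85
  D: 0 + 1(25.05) = 25.05
  F: 0 + 1(25.05) = 25.05
  G: 76.3 (inert)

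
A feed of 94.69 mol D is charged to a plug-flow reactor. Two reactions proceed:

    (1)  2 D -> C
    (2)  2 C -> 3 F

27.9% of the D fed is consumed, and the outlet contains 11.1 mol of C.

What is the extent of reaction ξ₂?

ξ₂ = 1.05 mol

Conversion of D: D consumed = 2ξ₁ = 0.279 × 94.69 → ξ₁ = 13.21 mol.
C balance: n_C = 0 + 1ξ₁ − 2ξ₂ = 11.1 → ξ₂ = (1·13.21 − 11.1)/2 = 1.055 mol.
Outlet amounts (n = n₀ + Σ ν·ξ):
  D: 94.69 − 2(13.21) = 68.27
  C: 0 + 1(13.21) − 2(1.055) = 11.1
  F: 0 + 3(1.055) = 3.164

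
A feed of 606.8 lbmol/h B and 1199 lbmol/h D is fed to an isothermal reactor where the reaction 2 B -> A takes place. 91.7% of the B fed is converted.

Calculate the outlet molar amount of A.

B reacted = 0.917 × 606.8 = 556.4 lbmol/h; ν_B = −2, so ξ = 556.4/2 = 278.2 lbmol/h.
Outlet amounts (n = n₀ + ν ξ):
  B: 606.8 − 2(278.2) = 50.36
  A: 0 + 1(278.2) = 278.2
  D: 1199 (inert)

278 lbmol/h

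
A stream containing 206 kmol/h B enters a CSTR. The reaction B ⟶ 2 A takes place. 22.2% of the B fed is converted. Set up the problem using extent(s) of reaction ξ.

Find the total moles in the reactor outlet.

B reacted = 0.222 × 206 = 45.73 kmol/h; ν_B = −1, so ξ = 45.73/1 = 45.73 kmol/h.
Outlet amounts (n = n₀ + ν ξ):
  B: 206 − 1(45.73) = 160.3
  A: 0 + 2(45.73) = 91.46
Total out = 160.3 + 91.46 = 251.7 kmol/h.

252 kmol/h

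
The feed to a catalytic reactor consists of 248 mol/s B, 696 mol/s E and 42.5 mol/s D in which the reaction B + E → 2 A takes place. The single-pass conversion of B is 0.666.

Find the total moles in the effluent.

B reacted = 0.666 × 248 = 165.2 mol/s; ν_B = −1, so ξ = 165.2/1 = 165.2 mol/s.
Outlet amounts (n = n₀ + ν ξ):
  B: 248 − 1(165.2) = 82.83
  E: 696 − 1(165.2) = 530.8
  A: 0 + 2(165.2) = 330.3
  D: 42.5 (inert)
Total out = 82.83 + 530.8 + 330.3 + 42.5 = 986.5 mol/s.

986 mol/s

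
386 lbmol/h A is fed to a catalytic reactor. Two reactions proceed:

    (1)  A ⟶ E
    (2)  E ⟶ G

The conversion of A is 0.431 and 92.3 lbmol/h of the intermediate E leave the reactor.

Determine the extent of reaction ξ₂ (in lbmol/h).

ξ₂ = 74.1 lbmol/h

Conversion of A: A consumed = 1ξ₁ = 0.431 × 386 → ξ₁ = 166.4 lbmol/h.
E balance: n_E = 0 + 1ξ₁ − 1ξ₂ = 92.3 → ξ₂ = (1·166.4 − 92.3)/1 = 74.07 lbmol/h.
Outlet amounts (n = n₀ + Σ ν·ξ):
  A: 386 − 1(166.4) = 219.6
  E: 0 + 1(166.4) − 1(74.07) = 92.3
  G: 0 + 1(74.07) = 74.07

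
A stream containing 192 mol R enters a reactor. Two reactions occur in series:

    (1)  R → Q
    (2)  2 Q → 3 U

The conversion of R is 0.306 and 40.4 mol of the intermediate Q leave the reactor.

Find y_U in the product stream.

Conversion of R: R consumed = 1ξ₁ = 0.306 × 192 → ξ₁ = 58.75 mol.
Q balance: n_Q = 0 + 1ξ₁ − 2ξ₂ = 40.4 → ξ₂ = (1·58.75 − 40.4)/2 = 9.176 mol.
Outlet amounts (n = n₀ + Σ ν·ξ):
  R: 192 − 1(58.75) = 133.2
  Q: 0 + 1(58.75) − 2(9.176) = 40.4
  U: 0 + 3(9.176) = 27.53
Total out = 201.2 mol; y_U = 27.53 / 201.2 = 0.1368.

0.137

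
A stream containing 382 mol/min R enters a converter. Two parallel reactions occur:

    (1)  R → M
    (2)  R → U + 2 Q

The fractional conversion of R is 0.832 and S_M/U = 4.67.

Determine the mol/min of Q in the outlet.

Conversion of R: R consumed = 0.832 × 382 = 317.8 mol/min = 1ξ₁ + 1ξ₂.
Selectivity: 1ξ₁ / (1ξ₂) = 4.67 → ξ₁ = 4.67 ξ₂.
Substitute: (1·4.67 + 1) ξ₂ = 317.8 → ξ₂ = 56.05 mol/min, ξ₁ = 261.8 mol/min.
Outlet amounts (n = n₀ + Σ ν·ξ):
  R: 382 − 1(261.8) − 1(56.05) = 64.18
  M: 0 + 1(261.8) = 261.8
  U: 0 + 1(56.05) = 56.05
  Q: 0 + 2(56.05) = 112.1

112 mol/min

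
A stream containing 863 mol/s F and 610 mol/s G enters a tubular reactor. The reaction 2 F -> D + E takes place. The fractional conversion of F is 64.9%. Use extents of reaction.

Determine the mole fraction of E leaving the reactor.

F reacted = 0.649 × 863 = 560.1 mol/s; ν_F = −2, so ξ = 560.1/2 = 280 mol/s.
Outlet amounts (n = n₀ + ν ξ):
  F: 863 − 2(280) = 302.9
  D: 0 + 1(280) = 280
  E: 0 + 1(280) = 280
  G: 610 (inert)
Total out = 1473 mol/s; y_E = 280 / 1473 = 0.1901.

0.19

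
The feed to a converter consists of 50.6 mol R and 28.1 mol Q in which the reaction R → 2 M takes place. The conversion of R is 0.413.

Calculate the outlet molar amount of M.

41.8 mol

R reacted = 0.413 × 50.6 = 20.9 mol; ν_R = −1, so ξ = 20.9/1 = 20.9 mol.
Outlet amounts (n = n₀ + ν ξ):
  R: 50.6 − 1(20.9) = 29.7
  M: 0 + 2(20.9) = 41.8
  Q: 28.1 (inert)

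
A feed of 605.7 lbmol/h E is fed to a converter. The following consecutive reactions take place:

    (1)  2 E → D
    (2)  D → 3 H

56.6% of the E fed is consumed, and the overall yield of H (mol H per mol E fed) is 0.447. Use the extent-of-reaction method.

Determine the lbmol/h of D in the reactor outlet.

81.2 lbmol/h

Conversion of E: E consumed = 2ξ₁ = 0.566 × 605.7 → ξ₁ = 171.4 lbmol/h.
Yield of H: 3ξ₂ / 605.7 = 0.447 → ξ₂ = 90.25 lbmol/h.
Outlet amounts (n = n₀ + Σ ν·ξ):
  E: 605.7 − 2(171.4) = 262.9
  D: 0 + 1(171.4) − 1(90.25) = 81.16
  H: 0 + 3(90.25) = 270.7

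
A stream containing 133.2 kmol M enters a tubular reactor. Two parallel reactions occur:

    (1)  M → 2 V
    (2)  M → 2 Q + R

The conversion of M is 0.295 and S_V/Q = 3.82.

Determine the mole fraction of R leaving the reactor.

Conversion of M: M consumed = 0.295 × 133.2 = 39.29 kmol = 1ξ₁ + 1ξ₂.
Selectivity: 2ξ₁ / (2ξ₂) = 3.82 → ξ₁ = 3.82 ξ₂.
Substitute: (1·3.82 + 1) ξ₂ = 39.29 → ξ₂ = 8.152 kmol, ξ₁ = 31.14 kmol.
Outlet amounts (n = n₀ + Σ ν·ξ):
  M: 133.2 − 1(31.14) − 1(8.152) = 93.91
  V: 0 + 2(31.14) = 62.28
  Q: 0 + 2(8.152) = 16.3
  R: 0 + 1(8.152) = 8.152
Total out = 180.6 kmol; y_R = 8.152 / 180.6 = 0.04513.

0.0451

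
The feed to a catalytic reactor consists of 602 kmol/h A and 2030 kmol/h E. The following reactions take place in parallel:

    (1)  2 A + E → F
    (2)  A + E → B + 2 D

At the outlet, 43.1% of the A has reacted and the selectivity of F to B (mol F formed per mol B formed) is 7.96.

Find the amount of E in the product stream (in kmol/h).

Conversion of A: A consumed = 0.431 × 602 = 259.5 kmol/h = 2ξ₁ + 1ξ₂.
Selectivity: 1ξ₁ / (1ξ₂) = 7.96 → ξ₁ = 7.96 ξ₂.
Substitute: (2·7.96 + 1) ξ₂ = 259.5 → ξ₂ = 15.33 kmol/h, ξ₁ = 122.1 kmol/h.
Outlet amounts (n = n₀ + Σ ν·ξ):
  A: 602 − 2(122.1) − 1(15.33) = 342.5
  E: 2030 − 1(122.1) − 1(15.33) = 1893
  F: 0 + 1(122.1) = 122.1
  B: 0 + 1(15.33) = 15.33
  D: 0 + 2(15.33) = 30.67

1890 kmol/h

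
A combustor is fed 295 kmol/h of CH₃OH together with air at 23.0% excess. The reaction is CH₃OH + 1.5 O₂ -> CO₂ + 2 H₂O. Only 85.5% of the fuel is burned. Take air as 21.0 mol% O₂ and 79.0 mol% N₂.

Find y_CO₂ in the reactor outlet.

0.0837

Stoichiometric O₂ = 1.5 × 295 = 442.5 kmol/h; O₂ fed = 442.5 × 1.230 = 544.3 kmol/h.
N₂ fed = 544.3 × 79/21 = 2048 kmol/h.
Fuel reacted = 0.855 × 295 → ξ = 252.2 kmol/h.
Outlet (n = n₀ + ν ξ):
  CH₃OH: 295 − 1(252.2) = 42.78
  O₂: 544.3 − 1.5(252.2) = 165.9
  N₂: 2048 (inert)
  CO₂: 0 + 1(252.2) = 252.2
  H₂O: 0 + 2(252.2) = 504.4
Total out = 3013 kmol/h; y_CO₂ = 252.2 / 3013 = 0.08372.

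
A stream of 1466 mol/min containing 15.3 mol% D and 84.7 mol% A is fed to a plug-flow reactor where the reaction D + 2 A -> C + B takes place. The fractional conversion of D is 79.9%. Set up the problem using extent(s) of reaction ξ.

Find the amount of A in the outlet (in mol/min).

883 mol/min

D reacted = 0.799 × 224.3 = 179.2 mol/min; ν_D = −1, so ξ = 179.2/1 = 179.2 mol/min.
Outlet amounts (n = n₀ + ν ξ):
  D: 224.3 − 1(179.2) = 45.08
  A: 1242 − 2(179.2) = 883.3
  C: 0 + 1(179.2) = 179.2
  B: 0 + 1(179.2) = 179.2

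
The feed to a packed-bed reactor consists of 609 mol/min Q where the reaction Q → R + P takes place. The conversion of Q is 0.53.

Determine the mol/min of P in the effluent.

Q reacted = 0.53 × 609 = 322.8 mol/min; ν_Q = −1, so ξ = 322.8/1 = 322.8 mol/min.
Outlet amounts (n = n₀ + ν ξ):
  Q: 609 − 1(322.8) = 286.2
  R: 0 + 1(322.8) = 322.8
  P: 0 + 1(322.8) = 322.8

323 mol/min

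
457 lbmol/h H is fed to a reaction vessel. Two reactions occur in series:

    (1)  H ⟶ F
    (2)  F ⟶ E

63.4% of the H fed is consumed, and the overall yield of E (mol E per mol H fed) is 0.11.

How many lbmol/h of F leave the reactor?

Conversion of H: H consumed = 1ξ₁ = 0.634 × 457 → ξ₁ = 289.7 lbmol/h.
Yield of E: 1ξ₂ / 457 = 0.11 → ξ₂ = 50.27 lbmol/h.
Outlet amounts (n = n₀ + Σ ν·ξ):
  H: 457 − 1(289.7) = 167.3
  F: 0 + 1(289.7) − 1(50.27) = 239.5
  E: 0 + 1(50.27) = 50.27

239 lbmol/h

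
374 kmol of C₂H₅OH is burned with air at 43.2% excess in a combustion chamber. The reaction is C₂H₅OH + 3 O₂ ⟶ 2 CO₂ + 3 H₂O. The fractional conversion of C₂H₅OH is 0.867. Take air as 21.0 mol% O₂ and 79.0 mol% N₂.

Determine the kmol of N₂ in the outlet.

Stoichiometric O₂ = 3 × 374 = 1122 kmol; O₂ fed = 1122 × 1.432 = 1607 kmol.
N₂ fed = 1607 × 79/21 = 6044 kmol.
Fuel reacted = 0.867 × 374 → ξ = 324.3 kmol.
Outlet (n = n₀ + ν ξ):
  C₂H₅OH: 374 − 1(324.3) = 49.74
  O₂: 1607 − 3(324.3) = 633.9
  N₂: 6044 (inert)
  CO₂: 0 + 2(324.3) = 648.5
  H₂O: 0 + 3(324.3) = 972.8

6040 kmol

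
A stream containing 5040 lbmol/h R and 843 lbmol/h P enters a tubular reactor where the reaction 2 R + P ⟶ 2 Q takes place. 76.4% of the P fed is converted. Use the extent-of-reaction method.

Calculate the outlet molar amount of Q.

P reacted = 0.764 × 843 = 644.1 lbmol/h; ν_P = −1, so ξ = 644.1/1 = 644.1 lbmol/h.
Outlet amounts (n = n₀ + ν ξ):
  R: 5040 − 2(644.1) = 3752
  P: 843 − 1(644.1) = 198.9
  Q: 0 + 2(644.1) = 1288

1290 lbmol/h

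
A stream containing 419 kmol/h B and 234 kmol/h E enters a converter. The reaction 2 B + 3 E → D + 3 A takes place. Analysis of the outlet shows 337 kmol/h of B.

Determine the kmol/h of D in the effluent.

For B: n = n₀ − 2ξ → 337 = 419 − 2ξ, giving ξ = 41 kmol/h.
Outlet amounts (n = n₀ + ν ξ):
  B: 419 − 2(41) = 337
  E: 234 − 3(41) = 111
  D: 0 + 1(41) = 41
  A: 0 + 3(41) = 123

41 kmol/h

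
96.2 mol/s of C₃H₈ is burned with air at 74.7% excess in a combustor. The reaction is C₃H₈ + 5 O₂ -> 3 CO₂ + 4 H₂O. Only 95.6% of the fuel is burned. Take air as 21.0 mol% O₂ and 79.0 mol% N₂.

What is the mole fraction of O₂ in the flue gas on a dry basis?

Stoichiometric O₂ = 5 × 96.2 = 481 mol/s; O₂ fed = 481 × 1.747 = 840.3 mol/s.
N₂ fed = 840.3 × 79/21 = 3161 mol/s.
Fuel reacted = 0.956 × 96.2 → ξ = 91.97 mol/s.
Outlet (n = n₀ + ν ξ):
  C₃H₈: 96.2 − 1(91.97) = 4.233
  O₂: 840.3 − 5(91.97) = 380.5
  N₂: 3161 (inert)
  CO₂: 0 + 3(91.97) = 275.9
  H₂O: 0 + 4(91.97) = 367.9
Dry total = 3822 mol/s; y_O₂ (dry) = 380.5 / 3822 = 0.09955.

0.0996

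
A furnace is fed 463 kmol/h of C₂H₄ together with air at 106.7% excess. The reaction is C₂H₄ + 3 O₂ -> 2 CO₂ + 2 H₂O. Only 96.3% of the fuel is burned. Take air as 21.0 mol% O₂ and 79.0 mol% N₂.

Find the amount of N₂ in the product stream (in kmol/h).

10800 kmol/h

Stoichiometric O₂ = 3 × 463 = 1389 kmol/h; O₂ fed = 1389 × 2.067 = 2871 kmol/h.
N₂ fed = 2871 × 79/21 = 10800 kmol/h.
Fuel reacted = 0.963 × 463 → ξ = 445.9 kmol/h.
Outlet (n = n₀ + ν ξ):
  C₂H₄: 463 − 1(445.9) = 17.13
  O₂: 2871 − 3(445.9) = 1533
  N₂: 10800 (inert)
  CO₂: 0 + 2(445.9) = 891.7
  H₂O: 0 + 2(445.9) = 891.7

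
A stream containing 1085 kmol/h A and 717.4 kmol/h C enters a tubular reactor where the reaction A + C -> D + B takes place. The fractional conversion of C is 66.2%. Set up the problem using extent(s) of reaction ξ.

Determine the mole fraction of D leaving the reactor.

0.263

C reacted = 0.662 × 717.4 = 474.9 kmol/h; ν_C = −1, so ξ = 474.9/1 = 474.9 kmol/h.
Outlet amounts (n = n₀ + ν ξ):
  A: 1085 − 1(474.9) = 610.1
  C: 717.4 − 1(474.9) = 242.5
  D: 0 + 1(474.9) = 474.9
  B: 0 + 1(474.9) = 474.9
Total out = 1802 kmol/h; y_D = 474.9 / 1802 = 0.2635.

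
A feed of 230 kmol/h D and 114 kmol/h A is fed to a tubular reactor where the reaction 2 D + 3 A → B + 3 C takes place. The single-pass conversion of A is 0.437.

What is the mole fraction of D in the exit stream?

0.601

A reacted = 0.437 × 114 = 49.82 kmol/h; ν_A = −3, so ξ = 49.82/3 = 16.61 kmol/h.
Outlet amounts (n = n₀ + ν ξ):
  D: 230 − 2(16.61) = 196.8
  A: 114 − 3(16.61) = 64.18
  B: 0 + 1(16.61) = 16.61
  C: 0 + 3(16.61) = 49.82
Total out = 327.4 kmol/h; y_D = 196.8 / 327.4 = 0.6011.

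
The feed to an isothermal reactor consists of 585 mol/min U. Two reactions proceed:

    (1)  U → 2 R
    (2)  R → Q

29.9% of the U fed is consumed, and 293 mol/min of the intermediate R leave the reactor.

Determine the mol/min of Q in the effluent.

Conversion of U: U consumed = 1ξ₁ = 0.299 × 585 → ξ₁ = 174.9 mol/min.
R balance: n_R = 0 + 2ξ₁ − 1ξ₂ = 293 → ξ₂ = (2·174.9 − 293)/1 = 56.83 mol/min.
Outlet amounts (n = n₀ + Σ ν·ξ):
  U: 585 − 1(174.9) = 410.1
  R: 0 + 2(174.9) − 1(56.83) = 293
  Q: 0 + 1(56.83) = 56.83

56.8 mol/min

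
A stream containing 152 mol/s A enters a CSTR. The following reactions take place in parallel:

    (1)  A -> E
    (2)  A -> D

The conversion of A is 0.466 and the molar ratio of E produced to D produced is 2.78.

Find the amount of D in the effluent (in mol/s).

18.7 mol/s

Conversion of A: A consumed = 0.466 × 152 = 70.83 mol/s = 1ξ₁ + 1ξ₂.
Selectivity: 1ξ₁ / (1ξ₂) = 2.78 → ξ₁ = 2.78 ξ₂.
Substitute: (1·2.78 + 1) ξ₂ = 70.83 → ξ₂ = 18.74 mol/s, ξ₁ = 52.09 mol/s.
Outlet amounts (n = n₀ + Σ ν·ξ):
  A: 152 − 1(52.09) − 1(18.74) = 81.17
  E: 0 + 1(52.09) = 52.09
  D: 0 + 1(18.74) = 18.74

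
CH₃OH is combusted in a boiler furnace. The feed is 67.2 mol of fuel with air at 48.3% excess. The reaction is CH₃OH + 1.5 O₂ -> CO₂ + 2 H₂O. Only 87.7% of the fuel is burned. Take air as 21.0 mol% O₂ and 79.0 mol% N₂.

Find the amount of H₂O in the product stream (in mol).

118 mol

Stoichiometric O₂ = 1.5 × 67.2 = 100.8 mol; O₂ fed = 100.8 × 1.483 = 149.5 mol.
N₂ fed = 149.5 × 79/21 = 562.4 mol.
Fuel reacted = 0.877 × 67.2 → ξ = 58.93 mol.
Outlet (n = n₀ + ν ξ):
  CH₃OH: 67.2 − 1(58.93) = 8.266
  O₂: 149.5 − 1.5(58.93) = 61.08
  N₂: 562.4 (inert)
  CO₂: 0 + 1(58.93) = 58.93
  H₂O: 0 + 2(58.93) = 117.9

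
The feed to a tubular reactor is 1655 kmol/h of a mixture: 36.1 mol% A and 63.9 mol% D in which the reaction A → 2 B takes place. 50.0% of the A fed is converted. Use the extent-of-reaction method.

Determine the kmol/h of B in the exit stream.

A reacted = 0.5 × 597.5 = 298.7 kmol/h; ν_A = −1, so ξ = 298.7/1 = 298.7 kmol/h.
Outlet amounts (n = n₀ + ν ξ):
  A: 597.5 − 1(298.7) = 298.7
  B: 0 + 2(298.7) = 597.5
  D: 1058 (inert)

597 kmol/h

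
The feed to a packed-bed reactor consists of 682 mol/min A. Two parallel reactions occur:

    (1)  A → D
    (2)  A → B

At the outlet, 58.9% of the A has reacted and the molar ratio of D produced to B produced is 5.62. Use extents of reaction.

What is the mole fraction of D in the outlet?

Conversion of A: A consumed = 0.589 × 682 = 401.7 mol/min = 1ξ₁ + 1ξ₂.
Selectivity: 1ξ₁ / (1ξ₂) = 5.62 → ξ₁ = 5.62 ξ₂.
Substitute: (1·5.62 + 1) ξ₂ = 401.7 → ξ₂ = 60.68 mol/min, ξ₁ = 341 mol/min.
Outlet amounts (n = n₀ + Σ ν·ξ):
  A: 682 − 1(341) − 1(60.68) = 280.3
  D: 0 + 1(341) = 341
  B: 0 + 1(60.68) = 60.68
Total out = 682 mol/min; y_D = 341 / 682 = 0.5.

0.5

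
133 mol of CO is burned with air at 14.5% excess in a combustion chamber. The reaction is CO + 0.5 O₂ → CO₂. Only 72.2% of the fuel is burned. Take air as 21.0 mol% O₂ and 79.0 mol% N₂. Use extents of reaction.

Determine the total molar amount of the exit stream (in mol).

Stoichiometric O₂ = 0.5 × 133 = 66.5 mol; O₂ fed = 66.5 × 1.145 = 76.14 mol.
N₂ fed = 76.14 × 79/21 = 286.4 mol.
Fuel reacted = 0.722 × 133 → ξ = 96.03 mol.
Outlet (n = n₀ + ν ξ):
  CO: 133 − 1(96.03) = 36.97
  O₂: 76.14 − 0.5(96.03) = 28.13
  N₂: 286.4 (inert)
  CO₂: 0 + 1(96.03) = 96.03
Total out = 36.97 + 28.13 + 286.4 + 96.03 = 447.6 mol.

448 mol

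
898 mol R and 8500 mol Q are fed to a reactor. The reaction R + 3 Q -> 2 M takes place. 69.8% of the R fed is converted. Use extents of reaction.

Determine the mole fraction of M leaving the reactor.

R reacted = 0.698 × 898 = 626.8 mol; ν_R = −1, so ξ = 626.8/1 = 626.8 mol.
Outlet amounts (n = n₀ + ν ξ):
  R: 898 − 1(626.8) = 271.2
  Q: 8500 − 3(626.8) = 6620
  M: 0 + 2(626.8) = 1254
Total out = 8144 mol; y_M = 1254 / 8144 = 0.1539.

0.154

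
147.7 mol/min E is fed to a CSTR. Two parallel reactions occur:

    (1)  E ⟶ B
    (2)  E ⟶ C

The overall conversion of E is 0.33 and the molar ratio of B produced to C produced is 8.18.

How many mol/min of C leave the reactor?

5.31 mol/min

Conversion of E: E consumed = 0.33 × 147.7 = 48.74 mol/min = 1ξ₁ + 1ξ₂.
Selectivity: 1ξ₁ / (1ξ₂) = 8.18 → ξ₁ = 8.18 ξ₂.
Substitute: (1·8.18 + 1) ξ₂ = 48.74 → ξ₂ = 5.309 mol/min, ξ₁ = 43.43 mol/min.
Outlet amounts (n = n₀ + Σ ν·ξ):
  E: 147.7 − 1(43.43) − 1(5.309) = 98.96
  B: 0 + 1(43.43) = 43.43
  C: 0 + 1(5.309) = 5.309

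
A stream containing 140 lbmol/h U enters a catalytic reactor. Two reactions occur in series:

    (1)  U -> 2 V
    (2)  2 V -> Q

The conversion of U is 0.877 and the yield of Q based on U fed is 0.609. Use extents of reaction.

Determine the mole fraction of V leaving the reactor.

0.423

Conversion of U: U consumed = 1ξ₁ = 0.877 × 140 → ξ₁ = 122.8 lbmol/h.
Yield of Q: 1ξ₂ / 140 = 0.609 → ξ₂ = 85.26 lbmol/h.
Outlet amounts (n = n₀ + Σ ν·ξ):
  U: 140 − 1(122.8) = 17.22
  V: 0 + 2(122.8) − 2(85.26) = 75.04
  Q: 0 + 1(85.26) = 85.26
Total out = 177.5 lbmol/h; y_V = 75.04 / 177.5 = 0.4227.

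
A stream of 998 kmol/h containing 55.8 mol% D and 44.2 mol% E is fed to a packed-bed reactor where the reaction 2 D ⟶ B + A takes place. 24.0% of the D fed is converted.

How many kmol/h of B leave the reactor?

66.8 kmol/h

D reacted = 0.24 × 556.9 = 133.7 kmol/h; ν_D = −2, so ξ = 133.7/2 = 66.83 kmol/h.
Outlet amounts (n = n₀ + ν ξ):
  D: 556.9 − 2(66.83) = 423.2
  B: 0 + 1(66.83) = 66.83
  A: 0 + 1(66.83) = 66.83
  E: 441.1 (inert)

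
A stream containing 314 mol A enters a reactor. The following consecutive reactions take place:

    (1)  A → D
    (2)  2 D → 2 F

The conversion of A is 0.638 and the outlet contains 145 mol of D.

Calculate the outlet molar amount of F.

55.3 mol

Conversion of A: A consumed = 1ξ₁ = 0.638 × 314 → ξ₁ = 200.3 mol.
D balance: n_D = 0 + 1ξ₁ − 2ξ₂ = 145 → ξ₂ = (1·200.3 − 145)/2 = 27.67 mol.
Outlet amounts (n = n₀ + Σ ν·ξ):
  A: 314 − 1(200.3) = 113.7
  D: 0 + 1(200.3) − 2(27.67) = 145
  F: 0 + 2(27.67) = 55.33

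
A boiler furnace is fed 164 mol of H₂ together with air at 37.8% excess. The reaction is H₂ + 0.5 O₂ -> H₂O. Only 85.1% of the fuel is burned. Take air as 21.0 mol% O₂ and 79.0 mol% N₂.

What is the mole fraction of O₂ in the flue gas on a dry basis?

0.0877

Stoichiometric O₂ = 0.5 × 164 = 82 mol; O₂ fed = 82 × 1.378 = 113 mol.
N₂ fed = 113 × 79/21 = 425.1 mol.
Fuel reacted = 0.851 × 164 → ξ = 139.6 mol.
Outlet (n = n₀ + ν ξ):
  H₂: 164 − 1(139.6) = 24.44
  O₂: 113 − 0.5(139.6) = 43.21
  N₂: 425.1 (inert)
  H₂O: 0 + 1(139.6) = 139.6
Dry total = 492.7 mol; y_O₂ (dry) = 43.21 / 492.7 = 0.0877.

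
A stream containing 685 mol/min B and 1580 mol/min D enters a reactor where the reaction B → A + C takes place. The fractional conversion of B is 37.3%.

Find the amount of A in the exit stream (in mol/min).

B reacted = 0.373 × 685 = 255.5 mol/min; ν_B = −1, so ξ = 255.5/1 = 255.5 mol/min.
Outlet amounts (n = n₀ + ν ξ):
  B: 685 − 1(255.5) = 429.5
  A: 0 + 1(255.5) = 255.5
  C: 0 + 1(255.5) = 255.5
  D: 1580 (inert)

256 mol/min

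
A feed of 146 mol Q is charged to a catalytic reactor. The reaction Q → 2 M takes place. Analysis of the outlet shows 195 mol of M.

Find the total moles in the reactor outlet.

244 mol

For M: n = n₀ + 2ξ → 195 = 0 + 2ξ, giving ξ = 97.5 mol.
Outlet amounts (n = n₀ + ν ξ):
  Q: 146 − 1(97.5) = 48.5
  M: 0 + 2(97.5) = 195
Total out = 48.5 + 195 = 243.5 mol.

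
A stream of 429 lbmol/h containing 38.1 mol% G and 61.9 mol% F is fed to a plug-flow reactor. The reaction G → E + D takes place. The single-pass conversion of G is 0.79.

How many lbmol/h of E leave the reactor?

G reacted = 0.79 × 163.4 = 129.1 lbmol/h; ν_G = −1, so ξ = 129.1/1 = 129.1 lbmol/h.
Outlet amounts (n = n₀ + ν ξ):
  G: 163.4 − 1(129.1) = 34.32
  E: 0 + 1(129.1) = 129.1
  D: 0 + 1(129.1) = 129.1
  F: 265.6 (inert)

129 lbmol/h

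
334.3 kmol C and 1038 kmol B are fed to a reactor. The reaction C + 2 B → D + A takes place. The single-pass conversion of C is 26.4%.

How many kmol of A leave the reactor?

88.3 kmol

C reacted = 0.264 × 334.3 = 88.26 kmol; ν_C = −1, so ξ = 88.26/1 = 88.26 kmol.
Outlet amounts (n = n₀ + ν ξ):
  C: 334.3 − 1(88.26) = 246
  B: 1038 − 2(88.26) = 861.5
  D: 0 + 1(88.26) = 88.26
  A: 0 + 1(88.26) = 88.26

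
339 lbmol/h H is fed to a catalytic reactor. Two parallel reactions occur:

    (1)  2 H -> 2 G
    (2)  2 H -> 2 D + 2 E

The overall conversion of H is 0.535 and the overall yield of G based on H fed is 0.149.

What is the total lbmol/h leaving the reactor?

470 lbmol/h

Yield of G: 2ξ₁ / 339 = 0.149 → ξ₁ = 25.26 lbmol/h.
Conversion of H: 2ξ₁ + 2ξ₂ = 0.535 × 339 = 181.4 → ξ₂ = 65.43 lbmol/h.
Outlet amounts (n = n₀ + Σ ν·ξ):
  H: 339 − 2(25.26) − 2(65.43) = 157.6
  G: 0 + 2(25.26) = 50.51
  D: 0 + 2(65.43) = 130.9
  E: 0 + 2(65.43) = 130.9
Total out = 157.6 + 50.51 + 130.9 + 130.9 = 469.9 lbmol/h.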